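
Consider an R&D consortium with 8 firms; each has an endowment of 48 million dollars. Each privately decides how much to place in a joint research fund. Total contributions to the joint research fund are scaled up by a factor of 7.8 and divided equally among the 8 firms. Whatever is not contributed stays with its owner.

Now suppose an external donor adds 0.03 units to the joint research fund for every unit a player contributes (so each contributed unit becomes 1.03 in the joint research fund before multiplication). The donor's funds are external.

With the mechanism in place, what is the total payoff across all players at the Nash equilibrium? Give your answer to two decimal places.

3085.06 million dollars

Under the mechanism each unit contributed yields 7.8 × 1.03 / 8 = 1.0043 back to its contributor per unit of net cost, which exceeds 1, making full contribution the dominant choice for everyone.
So the Nash equilibrium is full contribution by all 8; the group earns 7.8 × 1.03 × 384 = 3085.06.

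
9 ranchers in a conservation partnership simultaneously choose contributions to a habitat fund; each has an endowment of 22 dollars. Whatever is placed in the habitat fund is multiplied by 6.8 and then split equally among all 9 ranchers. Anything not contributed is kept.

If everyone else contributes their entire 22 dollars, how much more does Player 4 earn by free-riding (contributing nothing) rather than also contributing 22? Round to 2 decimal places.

Switching from a contribution of 22 to 0 lets Player 4 keep an extra 22 dollars, but lowers the habitat fund by 22, which costs Player 4 their own share of that drop: 6.8/9 × 22 = 16.62.
Net gain = 22 − 16.62 = 5.38. The private return per contributed unit (0.7556) is below 1, so free-riding is indeed the best response regardless of what the others do.

5.38 dollars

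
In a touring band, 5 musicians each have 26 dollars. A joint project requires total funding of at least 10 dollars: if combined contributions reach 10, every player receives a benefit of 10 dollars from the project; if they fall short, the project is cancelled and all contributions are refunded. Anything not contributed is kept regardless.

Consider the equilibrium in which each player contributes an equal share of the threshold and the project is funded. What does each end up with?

Equal share of the threshold: 10/5 = 2.
At this profile no one gains by cutting their contribution: any cut drops the total below 10, the project is cancelled, contributions are refunded, and the deviator ends with 26, which is less than 26 − 2 + 10 = 34. Contributing more than 2 just wastes the excess. So contributing exactly 2 is a best response.
Each player's payoff: 26 − 2 + 10 = 34.

34 dollars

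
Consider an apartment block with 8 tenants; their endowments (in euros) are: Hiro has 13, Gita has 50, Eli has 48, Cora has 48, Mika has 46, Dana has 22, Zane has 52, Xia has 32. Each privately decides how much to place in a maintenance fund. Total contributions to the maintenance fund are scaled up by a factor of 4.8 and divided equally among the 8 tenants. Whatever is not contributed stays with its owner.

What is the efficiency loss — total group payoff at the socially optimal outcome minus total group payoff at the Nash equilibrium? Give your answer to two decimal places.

1181.80 euros

The private return per contributed unit is 4.8/8 = 0.6000 < 1 for every player regardless of endowment, so the Nash equilibrium is zero contribution and the group total is Σ E_j = 13 + 50 + 48 + 48 + 46 + 22 + 52 + 32 = 311.
Each contributed unit returns 4.800 to the group, so the social optimum is full contribution by everyone: group total = 4.800 × 311 = 1492.80.
Efficiency loss = (4.800 − 1) × 311 = 1181.80.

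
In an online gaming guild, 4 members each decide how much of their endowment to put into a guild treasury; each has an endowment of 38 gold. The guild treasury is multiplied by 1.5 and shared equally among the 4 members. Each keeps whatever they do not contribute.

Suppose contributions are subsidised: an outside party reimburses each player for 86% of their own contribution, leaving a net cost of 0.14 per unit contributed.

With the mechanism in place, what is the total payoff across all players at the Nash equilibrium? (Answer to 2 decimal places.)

With the mechanism, a contributed unit returns (1.5/4) / 0.14 = 2.6786 per unit of net cost to the contributor — now above 1 — so contributing fully is weakly dominant for every player.
At the Nash equilibrium everyone contributes 38. Group total payoff = 4 × (38 × 0.86 + 1.5 × 38) = 358.72.

358.72 gold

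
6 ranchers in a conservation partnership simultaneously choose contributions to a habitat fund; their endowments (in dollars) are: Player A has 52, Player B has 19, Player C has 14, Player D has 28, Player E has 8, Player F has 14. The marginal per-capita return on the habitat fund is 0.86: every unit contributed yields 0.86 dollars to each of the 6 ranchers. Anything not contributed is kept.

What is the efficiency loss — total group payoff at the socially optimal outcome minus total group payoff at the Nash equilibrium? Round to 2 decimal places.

561.60 dollars

The private return per contributed unit is 0.86 < 1 for everyone, so the Nash equilibrium is zero contribution and the group total is Σ E_j = 52 + 19 + 14 + 28 + 8 + 14 = 135.
Each contributed unit returns 5.160 to the group, so the social optimum is full contribution by everyone: group total = 5.160 × 135 = 696.60.
Efficiency loss = (5.160 − 1) × 135 = 561.60.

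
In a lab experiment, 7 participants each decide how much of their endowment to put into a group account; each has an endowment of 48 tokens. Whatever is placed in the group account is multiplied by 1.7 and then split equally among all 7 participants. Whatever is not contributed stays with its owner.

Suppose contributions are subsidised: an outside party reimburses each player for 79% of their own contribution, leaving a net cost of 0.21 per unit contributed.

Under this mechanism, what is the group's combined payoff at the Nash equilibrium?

836.64 tokens

The effective private return per unit is now (1.7/7) / 0.21 = 1.1565 > 1, so every player's dominant strategy flips to full contribution.
So the Nash equilibrium is full contribution by all 7; the group earns 7 × (48 × 0.79 + 1.7 × 48) = 836.64.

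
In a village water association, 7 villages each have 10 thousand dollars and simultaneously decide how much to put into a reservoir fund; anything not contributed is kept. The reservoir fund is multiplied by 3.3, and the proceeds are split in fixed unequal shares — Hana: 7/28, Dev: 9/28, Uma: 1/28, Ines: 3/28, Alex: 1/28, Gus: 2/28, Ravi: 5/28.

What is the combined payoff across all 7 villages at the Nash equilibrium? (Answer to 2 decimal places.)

Player j's private return per contributed unit is 3.3 × (j's share). Contributing is weakly dominant for j when that share is at least 1/3.3 = 0.3030, and contributing 0 is dominant otherwise.
Dev alone (share 9/28) is above the threshold, contributing 10; the remaining 6 contribute 0. Total contributed: 10.
The reservoir fund pays out 3.3 × 10 = 33.00 in total (split across the unequal shares, but the aggregate is all that matters for the group sum).
The 6 free-riders keep 10 each, adding 60. Group total = 60 + 33.00 = 93.00.

93.00 thousand dollars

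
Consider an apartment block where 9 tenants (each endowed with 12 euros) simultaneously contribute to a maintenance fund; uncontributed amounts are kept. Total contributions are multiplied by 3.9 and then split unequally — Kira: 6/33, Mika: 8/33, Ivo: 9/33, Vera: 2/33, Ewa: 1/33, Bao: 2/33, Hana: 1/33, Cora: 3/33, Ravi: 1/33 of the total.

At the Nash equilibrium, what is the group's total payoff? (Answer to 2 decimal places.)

For player j, contributing a unit is worthwhile iff 3.9 × (j's share) ≥ 1, i.e. iff j's share is at least 0.2564.
Ivo alone (share 9/33) is above the threshold, contributing 12; the remaining 8 contribute 0. Total contributed: 12.
The maintenance fund pays out 3.9 × 12 = 46.80 in total (split across the unequal shares, but the aggregate is all that matters for the group sum).
The 8 free-riders keep 12 each, adding 96. Group total = 96 + 46.80 = 142.80.

142.80 euros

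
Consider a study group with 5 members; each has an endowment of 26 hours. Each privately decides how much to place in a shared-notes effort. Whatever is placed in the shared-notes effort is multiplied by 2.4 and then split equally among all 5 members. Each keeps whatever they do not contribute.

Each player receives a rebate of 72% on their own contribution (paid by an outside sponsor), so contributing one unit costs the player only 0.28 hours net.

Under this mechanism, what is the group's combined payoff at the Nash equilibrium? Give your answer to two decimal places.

405.60 hours

Under the mechanism each unit contributed yields (2.4/5) / 0.28 = 1.7143 back to its contributor per unit of net cost, which exceeds 1, making full contribution the dominant choice for everyone.
So the Nash equilibrium is full contribution by all 5; the group earns 5 × (26 × 0.72 + 2.4 × 26) = 405.60.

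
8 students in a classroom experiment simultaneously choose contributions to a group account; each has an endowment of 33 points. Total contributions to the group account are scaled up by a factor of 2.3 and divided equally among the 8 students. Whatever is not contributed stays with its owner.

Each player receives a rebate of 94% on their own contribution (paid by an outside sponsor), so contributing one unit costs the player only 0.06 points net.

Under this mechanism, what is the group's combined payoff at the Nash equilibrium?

Under the mechanism each unit contributed yields (2.3/8) / 0.06 = 4.7917 back to its contributor per unit of net cost, which exceeds 1, making full contribution the dominant choice for everyone.
At the Nash equilibrium everyone contributes 33. Group total payoff = 8 × (33 × 0.94 + 2.3 × 33) = 855.36.

855.36 points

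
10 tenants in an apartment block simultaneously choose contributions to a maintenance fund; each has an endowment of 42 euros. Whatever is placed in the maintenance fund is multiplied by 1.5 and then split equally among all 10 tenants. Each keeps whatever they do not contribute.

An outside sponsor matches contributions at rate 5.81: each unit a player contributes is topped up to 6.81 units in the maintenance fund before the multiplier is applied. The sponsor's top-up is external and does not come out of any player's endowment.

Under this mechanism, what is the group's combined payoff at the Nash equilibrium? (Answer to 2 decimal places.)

4290.30 euros

With the mechanism, a contributed unit returns 1.5 × 6.81 / 10 = 1.0215 per unit of net cost to the contributor — now above 1 — so contributing fully is weakly dominant for every player.
So the Nash equilibrium is full contribution by all 10; the group earns 1.5 × 6.81 × 420 = 4290.30.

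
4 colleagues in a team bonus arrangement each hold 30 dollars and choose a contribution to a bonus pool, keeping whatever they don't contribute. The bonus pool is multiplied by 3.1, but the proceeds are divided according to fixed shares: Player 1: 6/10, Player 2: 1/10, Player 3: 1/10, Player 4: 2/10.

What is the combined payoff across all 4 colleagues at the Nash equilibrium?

183.00 dollars

For player j, contributing a unit is worthwhile iff 3.1 × (j's share) ≥ 1, i.e. iff j's share is at least 0.3226.
Only Player 1 (6/10) clears that bar, contributing 30; the remaining 3 contribute 0. Total contributed: 30.
The bonus pool pays out 3.1 × 30 = 93.00 in total (split across the unequal shares, but the aggregate is all that matters for the group sum).
The 3 free-riders keep 30 each, adding 90. Group total = 90 + 93.00 = 183.00.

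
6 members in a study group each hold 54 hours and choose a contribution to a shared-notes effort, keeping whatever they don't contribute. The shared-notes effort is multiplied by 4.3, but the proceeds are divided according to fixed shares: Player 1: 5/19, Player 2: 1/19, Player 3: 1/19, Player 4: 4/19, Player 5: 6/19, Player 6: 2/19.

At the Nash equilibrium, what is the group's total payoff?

680.40 hours

For player j, contributing a unit is worthwhile iff 4.3 × (j's share) ≥ 1, i.e. iff j's share is at least 0.2326.
Player 1 and Player 5 are above the threshold, contributing 54 each; the remaining 4 contribute 0. Total contributed: 108.
The shared-notes effort pays out 4.3 × 108 = 464.40 in total (split across the unequal shares, but the aggregate is all that matters for the group sum).
The 4 free-riders keep 54 each, adding 216. Group total = 216 + 464.40 = 680.40.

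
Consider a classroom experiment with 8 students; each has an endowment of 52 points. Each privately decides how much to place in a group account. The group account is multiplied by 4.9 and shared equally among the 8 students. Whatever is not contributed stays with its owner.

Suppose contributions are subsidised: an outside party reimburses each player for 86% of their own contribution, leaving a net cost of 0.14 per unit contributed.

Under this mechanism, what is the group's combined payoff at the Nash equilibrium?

2396.16 points

Under the mechanism each unit contributed yields (4.9/8) / 0.14 = 4.3750 back to its contributor per unit of net cost, which exceeds 1, making full contribution the dominant choice for everyone.
So the Nash equilibrium is full contribution by all 8; the group earns 8 × (52 × 0.86 + 4.9 × 52) = 2396.16.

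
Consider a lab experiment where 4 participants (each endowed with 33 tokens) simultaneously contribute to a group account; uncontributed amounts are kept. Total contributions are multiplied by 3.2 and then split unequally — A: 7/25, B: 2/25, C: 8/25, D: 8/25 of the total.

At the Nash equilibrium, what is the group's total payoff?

Player j's private return per contributed unit is 3.2 × (j's share). Contributing is weakly dominant for j when that share is at least 1/3.2 = 0.3125, and contributing 0 is dominant otherwise.
The shares above 0.3125 belong to C and D, contributing 33 each; the remaining 2 contribute 0. Total contributed: 66.
The group account pays out 3.2 × 66 = 211.20 in total (split across the unequal shares, but the aggregate is all that matters for the group sum).
The 2 free-riders keep 33 each, adding 66. Group total = 66 + 211.20 = 277.20.

277.20 tokens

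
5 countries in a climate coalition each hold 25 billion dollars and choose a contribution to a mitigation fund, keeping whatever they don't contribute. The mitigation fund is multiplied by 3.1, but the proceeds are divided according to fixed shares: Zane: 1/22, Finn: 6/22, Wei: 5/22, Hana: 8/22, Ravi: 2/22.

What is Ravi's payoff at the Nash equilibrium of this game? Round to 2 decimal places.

32.05 billion dollars

For player j, contributing a unit is worthwhile iff 3.1 × (j's share) ≥ 1, i.e. iff j's share is at least 0.3226.
Only Hana (8/22) clears that bar, contributing 25; the remaining 4 contribute 0. Total contributed: 25.
Ravi keeps 25 and receives 3.1 × 25 × 2/22 = 7.05 from the mitigation fund, for a payoff of 32.05.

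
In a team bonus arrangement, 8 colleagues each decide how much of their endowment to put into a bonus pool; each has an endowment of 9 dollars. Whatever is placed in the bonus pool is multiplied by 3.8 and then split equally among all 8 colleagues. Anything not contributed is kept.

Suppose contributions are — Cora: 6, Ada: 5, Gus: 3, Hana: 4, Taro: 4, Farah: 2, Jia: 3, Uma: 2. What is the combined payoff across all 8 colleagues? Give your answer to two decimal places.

153.20 dollars

Total contributed: 6 + 5 + 3 + 4 + 4 + 2 + 3 + 2 = 29; total kept: 8 × 9 − 29 = 43.
The bonus pool pays out 3.8 × 29 = 110.20 in aggregate.
Group total = 43 + 110.20 = 153.20.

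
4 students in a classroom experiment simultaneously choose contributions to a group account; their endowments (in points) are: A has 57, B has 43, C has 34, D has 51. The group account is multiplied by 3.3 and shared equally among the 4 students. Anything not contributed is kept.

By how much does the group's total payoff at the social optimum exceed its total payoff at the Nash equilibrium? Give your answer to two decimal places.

The private return per contributed unit is 3.3/4 = 0.8250 < 1 for every player regardless of endowment, so the Nash equilibrium is zero contribution and the group total is Σ E_j = 57 + 43 + 34 + 51 = 185.
Each contributed unit returns 3.300 to the group, so the social optimum is full contribution by everyone: group total = 3.300 × 185 = 610.50.
Efficiency loss = (3.300 − 1) × 185 = 425.50.

425.50 points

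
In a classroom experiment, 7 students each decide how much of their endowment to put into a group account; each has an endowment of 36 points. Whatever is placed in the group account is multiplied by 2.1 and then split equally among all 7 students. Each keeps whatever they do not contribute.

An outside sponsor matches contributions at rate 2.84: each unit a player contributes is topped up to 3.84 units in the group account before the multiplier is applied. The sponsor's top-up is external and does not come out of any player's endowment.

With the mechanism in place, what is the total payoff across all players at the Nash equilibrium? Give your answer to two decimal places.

Under the mechanism each unit contributed yields 2.1 × 3.84 / 7 = 1.1520 back to its contributor per unit of net cost, which exceeds 1, making full contribution the dominant choice for everyone.
So the Nash equilibrium is full contribution by all 7; the group earns 2.1 × 3.84 × 252 = 2032.13.

2032.13 points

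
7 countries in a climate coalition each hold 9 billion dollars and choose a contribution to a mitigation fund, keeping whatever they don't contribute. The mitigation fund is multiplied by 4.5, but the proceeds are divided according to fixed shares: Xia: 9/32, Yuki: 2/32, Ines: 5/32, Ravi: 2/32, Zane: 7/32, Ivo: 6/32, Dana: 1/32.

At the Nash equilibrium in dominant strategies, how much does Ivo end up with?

A player with share s gets back 4.5·s per unit contributed, so full contribution is dominant for anyone with s > 1/4.5 = 0.2222 and zero contribution is dominant for anyone below.
Xia alone (share 9/32) is above the threshold, contributing 9; the remaining 6 contribute 0. Total contributed: 9.
Ivo keeps 9 and receives 4.5 × 9 × 6/32 = 7.59 from the mitigation fund, for a payoff of 16.59.

16.59 billion dollars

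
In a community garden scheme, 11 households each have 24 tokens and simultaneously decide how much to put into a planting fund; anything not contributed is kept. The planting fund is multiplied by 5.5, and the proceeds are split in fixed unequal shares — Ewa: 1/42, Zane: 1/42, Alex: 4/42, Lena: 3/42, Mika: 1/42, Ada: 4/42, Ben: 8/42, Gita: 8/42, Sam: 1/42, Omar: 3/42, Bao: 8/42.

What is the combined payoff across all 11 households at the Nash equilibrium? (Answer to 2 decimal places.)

Player j's private return per contributed unit is 5.5 × (j's share). Contributing is weakly dominant for j when that share is at least 1/5.5 = 0.1818, and contributing 0 is dominant otherwise.
Ben, Gita and Bao clear that bar, contributing 24 each; the remaining 8 contribute 0. Total contributed: 72.
The planting fund pays out 5.5 × 72 = 396.00 in total (split across the unequal shares, but the aggregate is all that matters for the group sum).
The 8 free-riders keep 24 each, adding 192. Group total = 192 + 396.00 = 588.00.

588.00 tokens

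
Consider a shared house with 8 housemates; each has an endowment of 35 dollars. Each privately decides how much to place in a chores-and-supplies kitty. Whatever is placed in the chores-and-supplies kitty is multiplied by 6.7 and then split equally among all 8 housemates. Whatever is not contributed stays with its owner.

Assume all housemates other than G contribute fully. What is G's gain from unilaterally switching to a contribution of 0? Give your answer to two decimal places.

5.69 dollars

Switching from a contribution of 35 to 0 lets G keep an extra 35 dollars, but lowers the chores-and-supplies kitty by 35, which costs G their own share of that drop: 6.7/8 × 35 = 29.31.
Net gain = 35 − 29.31 = 5.69. The private return per contributed unit (0.8375) is below 1, so free-riding is indeed the best response regardless of what the others do.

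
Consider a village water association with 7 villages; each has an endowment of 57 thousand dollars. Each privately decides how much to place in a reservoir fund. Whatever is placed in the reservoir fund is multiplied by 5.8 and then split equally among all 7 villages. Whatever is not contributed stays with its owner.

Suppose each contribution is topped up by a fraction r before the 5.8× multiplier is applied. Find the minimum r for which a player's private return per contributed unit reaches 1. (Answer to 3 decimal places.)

With matching at rate r, one contributed unit becomes (1 + r) in the reservoir fund and returns 5.8 × (1 + r) / 7 to the contributor.
Setting this equal to 1: 1 + r = 7/5.8 = 1.2069.
So the minimum matching rate is r = 1.2069 − 1 = 0.207.

0.207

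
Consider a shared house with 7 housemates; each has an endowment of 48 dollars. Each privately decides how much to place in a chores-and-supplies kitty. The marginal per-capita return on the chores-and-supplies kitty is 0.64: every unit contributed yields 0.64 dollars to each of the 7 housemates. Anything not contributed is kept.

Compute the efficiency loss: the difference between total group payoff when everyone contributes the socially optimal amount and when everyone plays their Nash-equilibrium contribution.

1169.28 dollars

The private return per contributed unit is 0.64 < 1, so contributing 0 is dominant for every player. At the Nash equilibrium everyone keeps their 48, and the group total is 7 × 48 = 336.
Each contributed unit returns 4.480 to the group as a whole (0.64 to each of 7 players), which exceeds 1, so the social optimum is full contribution: group total = 4.480 × 336 = 1505.28.
Efficiency loss = 1505.28 − 336 = 1169.28.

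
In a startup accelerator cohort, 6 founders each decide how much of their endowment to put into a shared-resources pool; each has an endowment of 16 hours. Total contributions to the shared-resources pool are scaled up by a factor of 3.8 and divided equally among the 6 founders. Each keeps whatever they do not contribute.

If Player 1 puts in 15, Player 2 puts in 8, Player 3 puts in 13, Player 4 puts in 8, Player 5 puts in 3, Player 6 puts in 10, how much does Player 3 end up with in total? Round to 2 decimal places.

Total contributed: 15 + 8 + 13 + 8 + 3 + 10 = 57.
Each receives 3.8 × 57 / 6 = 36.10 from the shared-resources pool.
Player 3 keeps 16 − 13 = 3, so Player 3's payoff is 3 + 36.10 = 39.10.

39.10 hours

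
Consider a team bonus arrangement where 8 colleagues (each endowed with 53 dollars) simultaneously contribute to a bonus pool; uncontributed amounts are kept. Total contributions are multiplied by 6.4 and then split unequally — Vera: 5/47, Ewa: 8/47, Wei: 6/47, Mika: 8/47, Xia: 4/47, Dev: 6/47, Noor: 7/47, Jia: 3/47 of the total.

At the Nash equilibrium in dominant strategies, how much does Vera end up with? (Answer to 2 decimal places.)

Each unit j contributes comes back to j as 6.4 × (j's share), so j prefers to contribute only if that share exceeds 1/6.4 = 0.1563; otherwise keeping the unit dominates.
Ewa and Mika clear that bar, contributing 53 each; the remaining 6 contribute 0. Total contributed: 106.
Vera keeps 53 and receives 6.4 × 106 × 5/47 = 72.17 from the bonus pool, for a payoff of 125.17.

125.17 dollars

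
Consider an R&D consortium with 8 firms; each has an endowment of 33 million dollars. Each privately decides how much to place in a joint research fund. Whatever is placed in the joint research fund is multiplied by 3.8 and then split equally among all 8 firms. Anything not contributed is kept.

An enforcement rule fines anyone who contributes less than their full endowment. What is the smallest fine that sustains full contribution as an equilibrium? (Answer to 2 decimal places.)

Given the others contribute fully, the best deviation is to contribute 0 (any partial contribution still incurs the fine and gives up units whose private return 0.4750 is below 1).
Deviating from 33 to 0 saves 33 million dollars but forfeits the deviator's share of the drop in the joint research fund: 3.8/8 × 33 = 15.67.
So the deviation gain is 33 − 15.67 = 17.33, and the fine must be at least 17.33 million dollars to wipe it out.

17.33 million dollars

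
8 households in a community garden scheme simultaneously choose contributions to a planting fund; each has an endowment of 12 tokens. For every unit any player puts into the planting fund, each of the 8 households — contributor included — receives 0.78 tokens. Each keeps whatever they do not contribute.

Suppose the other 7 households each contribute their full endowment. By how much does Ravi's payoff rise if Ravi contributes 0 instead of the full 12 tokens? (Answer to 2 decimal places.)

Switching from a contribution of 12 to 0 lets Ravi keep an extra 12 tokens, but lowers the planting fund by 12, which costs Ravi their own share of that drop: 0.78 × 12 = 9.36.
Net gain = 12 − 9.36 = 2.64. The private return per contributed unit (0.78) is below 1, so free-riding is indeed the best response regardless of what the others do.

2.64 tokens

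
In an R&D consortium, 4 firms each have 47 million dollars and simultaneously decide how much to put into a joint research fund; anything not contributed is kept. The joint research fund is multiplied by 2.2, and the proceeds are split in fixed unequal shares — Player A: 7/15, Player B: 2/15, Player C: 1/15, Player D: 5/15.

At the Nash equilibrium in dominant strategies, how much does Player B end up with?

60.79 million dollars

Each unit j contributes comes back to j as 2.2 × (j's share), so j prefers to contribute only if that share exceeds 1/2.2 = 0.4545; otherwise keeping the unit dominates.
Only Player A (7/15) clears that bar, contributing 47; the remaining 3 contribute 0. Total contributed: 47.
Player B keeps 47 and receives 2.2 × 47 × 2/15 = 13.79 from the joint research fund, for a payoff of 60.79.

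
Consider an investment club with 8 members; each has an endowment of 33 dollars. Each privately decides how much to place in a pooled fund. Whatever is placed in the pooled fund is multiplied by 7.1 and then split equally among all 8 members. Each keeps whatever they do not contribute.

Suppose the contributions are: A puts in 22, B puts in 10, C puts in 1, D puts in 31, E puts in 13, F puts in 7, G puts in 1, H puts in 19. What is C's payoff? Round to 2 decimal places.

124.30 dollars

Total contributed: 22 + 10 + 1 + 31 + 13 + 7 + 1 + 19 = 104.
Each receives 7.1 × 104 / 8 = 92.30 from the pooled fund.
C keeps 33 − 1 = 32, so C's payoff is 32 + 92.30 = 124.30.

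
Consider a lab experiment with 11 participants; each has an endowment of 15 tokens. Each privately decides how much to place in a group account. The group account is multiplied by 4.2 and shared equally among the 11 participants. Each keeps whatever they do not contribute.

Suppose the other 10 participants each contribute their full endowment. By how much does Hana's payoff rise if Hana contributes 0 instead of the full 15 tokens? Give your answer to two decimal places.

Switching from a contribution of 15 to 0 lets Hana keep an extra 15 tokens, but lowers the group account by 15, which costs Hana their own share of that drop: 4.2/11 × 15 = 5.73.
Net gain = 15 − 5.73 = 9.27. The private return per contributed unit (0.3818) is below 1, so free-riding is indeed the best response regardless of what the others do.

9.27 tokens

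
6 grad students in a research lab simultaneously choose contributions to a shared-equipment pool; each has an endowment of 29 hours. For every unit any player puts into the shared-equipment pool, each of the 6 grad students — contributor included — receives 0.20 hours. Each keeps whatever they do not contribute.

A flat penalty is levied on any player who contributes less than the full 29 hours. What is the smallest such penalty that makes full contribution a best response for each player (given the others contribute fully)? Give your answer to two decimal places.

23.20 hours

Given the others contribute fully, the best deviation is to contribute 0 (any partial contribution still incurs the fine and gives up units whose private return 0.20 is below 1).
Deviating from 29 to 0 saves 29 hours but forfeits the deviator's share of the drop in the shared-equipment pool: 0.20 × 29 = 5.80.
So the deviation gain is 29 − 5.80 = 23.20, and the fine must be at least 23.20 hours to wipe it out.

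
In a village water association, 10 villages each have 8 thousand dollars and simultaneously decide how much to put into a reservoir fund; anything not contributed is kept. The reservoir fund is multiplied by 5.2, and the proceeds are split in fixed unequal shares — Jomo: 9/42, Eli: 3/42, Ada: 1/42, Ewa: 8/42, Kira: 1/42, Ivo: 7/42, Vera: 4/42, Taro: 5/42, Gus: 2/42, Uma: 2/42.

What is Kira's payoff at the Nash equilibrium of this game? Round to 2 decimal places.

Player j's private return per contributed unit is 5.2 × (j's share). Contributing is weakly dominant for j when that share is at least 1/5.2 = 0.1923, and contributing 0 is dominant otherwise.
Only Jomo (9/42) clears that bar, contributing 8; the remaining 9 contribute 0. Total contributed: 8.
Kira keeps 8 and receives 5.2 × 8 × 1/42 = 0.99 from the reservoir fund, for a payoff of 8.99.

8.99 thousand dollars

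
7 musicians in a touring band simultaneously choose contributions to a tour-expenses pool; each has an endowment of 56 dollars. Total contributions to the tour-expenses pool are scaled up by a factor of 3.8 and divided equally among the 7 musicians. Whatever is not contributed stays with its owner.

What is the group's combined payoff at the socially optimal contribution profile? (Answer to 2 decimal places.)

Each contributed unit returns 3.800 to the group as a whole (0.5429 to each of 7 players), which exceeds 1, so the social optimum is full contribution: group total = 3.800 × 392 = 1489.60.

1489.60 dollars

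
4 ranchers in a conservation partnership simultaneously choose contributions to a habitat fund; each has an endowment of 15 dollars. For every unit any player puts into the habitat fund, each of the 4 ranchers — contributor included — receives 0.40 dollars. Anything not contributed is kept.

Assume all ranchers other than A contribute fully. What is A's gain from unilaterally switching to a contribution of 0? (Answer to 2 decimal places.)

Switching from a contribution of 15 to 0 lets A keep an extra 15 dollars, but lowers the habitat fund by 15, which costs A their own share of that drop: 0.40 × 15 = 6.00.
Net gain = 15 − 6.00 = 9.00. The private return per contributed unit (0.40) is below 1, so free-riding is indeed the best response regardless of what the others do.

9.00 dollars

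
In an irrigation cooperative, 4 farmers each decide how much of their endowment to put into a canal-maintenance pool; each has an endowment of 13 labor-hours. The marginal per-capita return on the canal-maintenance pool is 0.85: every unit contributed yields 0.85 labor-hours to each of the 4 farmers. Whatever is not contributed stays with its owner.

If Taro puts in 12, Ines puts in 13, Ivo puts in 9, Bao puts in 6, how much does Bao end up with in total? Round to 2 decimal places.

41.00 labor-hours

Total contributed: 12 + 13 + 9 + 6 = 40.
Each receives 0.85 × 40 = 34.00 from the canal-maintenance pool.
Bao keeps 13 − 6 = 7, so Bao's payoff is 7 + 34.00 = 41.00.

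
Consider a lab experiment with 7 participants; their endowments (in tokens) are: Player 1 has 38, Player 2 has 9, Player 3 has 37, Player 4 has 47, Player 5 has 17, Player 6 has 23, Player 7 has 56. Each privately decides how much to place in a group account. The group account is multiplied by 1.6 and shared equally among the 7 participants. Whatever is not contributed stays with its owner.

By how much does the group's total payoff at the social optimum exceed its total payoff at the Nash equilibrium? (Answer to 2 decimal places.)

The private return per contributed unit is 1.6/7 = 0.2286 < 1 for every player regardless of endowment, so the Nash equilibrium is zero contribution and the group total is Σ E_j = 38 + 9 + 37 + 47 + 17 + 23 + 56 = 227.
Each contributed unit returns 1.600 to the group, so the social optimum is full contribution by everyone: group total = 1.600 × 227 = 363.20.
Efficiency loss = (1.600 − 1) × 227 = 136.20.

136.20 tokens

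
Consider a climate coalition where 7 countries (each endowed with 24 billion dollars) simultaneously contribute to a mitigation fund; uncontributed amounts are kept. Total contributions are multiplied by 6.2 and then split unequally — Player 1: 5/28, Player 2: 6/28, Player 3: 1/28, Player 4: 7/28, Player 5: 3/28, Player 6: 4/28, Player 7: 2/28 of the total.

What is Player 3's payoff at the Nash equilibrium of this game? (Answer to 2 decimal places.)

39.94 billion dollars

Each unit j contributes comes back to j as 6.2 × (j's share), so j prefers to contribute only if that share exceeds 1/6.2 = 0.1613; otherwise keeping the unit dominates.
The shares above 0.1613 belong to Player 1, Player 2 and Player 4, contributing 24 each; the remaining 4 contribute 0. Total contributed: 72.
Player 3 keeps 24 and receives 6.2 × 72 × 1/28 = 15.94 from the mitigation fund, for a payoff of 39.94.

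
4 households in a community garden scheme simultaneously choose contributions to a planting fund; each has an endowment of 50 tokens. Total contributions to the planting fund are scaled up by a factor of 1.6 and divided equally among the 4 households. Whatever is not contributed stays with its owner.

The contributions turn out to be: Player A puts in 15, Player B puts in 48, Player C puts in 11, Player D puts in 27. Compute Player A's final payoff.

75.40 tokens

Total contributed: 15 + 48 + 11 + 27 = 101.
Each receives 1.6 × 101 / 4 = 40.40 from the planting fund.
Player A keeps 50 − 15 = 35, so Player A's payoff is 35 + 40.40 = 75.40.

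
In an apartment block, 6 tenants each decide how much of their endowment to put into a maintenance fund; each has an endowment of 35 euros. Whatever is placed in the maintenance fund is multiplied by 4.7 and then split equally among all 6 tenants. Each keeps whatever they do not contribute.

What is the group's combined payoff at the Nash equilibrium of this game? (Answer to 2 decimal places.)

210.00 euros

Each contributed unit returns 4.7/6 = 0.7833 to its contributor — below 1 — so contributing 0 is dominant for every player. At the Nash equilibrium everyone keeps their 35, and the group total is 6 × 35 = 210.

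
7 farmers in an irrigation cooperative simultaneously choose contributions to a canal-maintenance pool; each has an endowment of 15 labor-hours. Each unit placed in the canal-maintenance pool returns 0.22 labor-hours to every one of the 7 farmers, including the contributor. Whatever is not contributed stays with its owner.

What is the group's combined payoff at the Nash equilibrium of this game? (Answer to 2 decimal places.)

The private return per contributed unit is 0.22 < 1, so contributing 0 is dominant for every player. At the Nash equilibrium everyone keeps their 15, and the group total is 7 × 15 = 105.

105.00 labor-hours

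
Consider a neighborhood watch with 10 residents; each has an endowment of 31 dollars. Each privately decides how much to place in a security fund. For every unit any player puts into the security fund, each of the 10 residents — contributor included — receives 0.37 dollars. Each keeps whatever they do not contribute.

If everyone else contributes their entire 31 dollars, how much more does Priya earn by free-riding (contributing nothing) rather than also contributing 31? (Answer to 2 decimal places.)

Switching from a contribution of 31 to 0 lets Priya keep an extra 31 dollars, but lowers the security fund by 31, which costs Priya their own share of that drop: 0.37 × 31 = 11.47.
Net gain = 31 − 11.47 = 19.53. The private return per contributed unit (0.37) is below 1, so free-riding is indeed the best response regardless of what the others do.

19.53 dollars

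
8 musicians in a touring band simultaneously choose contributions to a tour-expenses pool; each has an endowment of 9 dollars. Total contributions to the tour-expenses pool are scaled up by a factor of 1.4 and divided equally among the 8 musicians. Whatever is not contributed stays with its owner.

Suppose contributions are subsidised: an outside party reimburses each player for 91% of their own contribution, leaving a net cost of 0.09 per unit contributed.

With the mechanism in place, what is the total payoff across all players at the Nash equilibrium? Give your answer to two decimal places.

166.32 dollars

The effective private return per unit is now (1.4/8) / 0.09 = 1.9444 > 1, so every player's dominant strategy flips to full contribution.
At the Nash equilibrium everyone contributes 9. Group total payoff = 8 × (9 × 0.91 + 1.4 × 9) = 166.32.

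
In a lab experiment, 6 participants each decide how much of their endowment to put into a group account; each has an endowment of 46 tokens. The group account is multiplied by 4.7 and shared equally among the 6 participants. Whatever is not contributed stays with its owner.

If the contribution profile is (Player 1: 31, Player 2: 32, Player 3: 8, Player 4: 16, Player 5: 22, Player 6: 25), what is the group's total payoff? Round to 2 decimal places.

771.80 tokens

Total contributed: 31 + 32 + 8 + 16 + 22 + 25 = 134; total kept: 6 × 46 − 134 = 142.
The group account pays out 4.7 × 134 = 629.80 in aggregate.
Group total = 142 + 629.80 = 771.80.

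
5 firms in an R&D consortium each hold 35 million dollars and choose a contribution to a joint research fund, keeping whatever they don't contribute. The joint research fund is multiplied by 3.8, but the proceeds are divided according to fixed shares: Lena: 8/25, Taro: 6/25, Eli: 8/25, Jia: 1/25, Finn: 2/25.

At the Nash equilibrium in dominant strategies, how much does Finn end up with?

56.28 million dollars

For player j, contributing a unit is worthwhile iff 3.8 × (j's share) ≥ 1, i.e. iff j's share is at least 0.2632.
Lena and Eli clear that bar, contributing 35 each; the remaining 3 contribute 0. Total contributed: 70.
Finn keeps 35 and receives 3.8 × 70 × 2/25 = 21.28 from the joint research fund, for a payoff of 56.28.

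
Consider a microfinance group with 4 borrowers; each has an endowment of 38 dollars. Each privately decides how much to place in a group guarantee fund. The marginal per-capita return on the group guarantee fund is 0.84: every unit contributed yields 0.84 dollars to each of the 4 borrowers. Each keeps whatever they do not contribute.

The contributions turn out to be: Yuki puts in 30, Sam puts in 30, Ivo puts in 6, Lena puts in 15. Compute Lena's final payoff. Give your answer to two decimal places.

91.04 dollars

Total contributed: 30 + 30 + 6 + 15 = 81.
Each receives 0.84 × 81 = 68.04 from the group guarantee fund.
Lena keeps 38 − 15 = 23, so Lena's payoff is 23 + 68.04 = 91.04.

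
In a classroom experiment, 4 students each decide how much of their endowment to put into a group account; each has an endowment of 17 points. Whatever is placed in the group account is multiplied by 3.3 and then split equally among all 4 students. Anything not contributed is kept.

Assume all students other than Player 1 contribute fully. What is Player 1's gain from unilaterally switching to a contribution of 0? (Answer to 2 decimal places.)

Switching from a contribution of 17 to 0 lets Player 1 keep an extra 17 points, but lowers the group account by 17, which costs Player 1 their own share of that drop: 3.3/4 × 17 = 14.02.
Net gain = 17 − 14.02 = 2.98. The private return per contributed unit (0.8250) is below 1, so free-riding is indeed the best response regardless of what the others do.

2.98 points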